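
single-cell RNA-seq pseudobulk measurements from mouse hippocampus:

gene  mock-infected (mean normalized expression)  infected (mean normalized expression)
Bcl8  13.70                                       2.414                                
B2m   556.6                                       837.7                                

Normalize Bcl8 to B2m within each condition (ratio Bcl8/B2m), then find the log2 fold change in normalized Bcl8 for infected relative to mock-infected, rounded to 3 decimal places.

-3.094

Bcl8/B2m (mock-infected) = 13.70 / 556.6 = 0.024614
Bcl8/B2m (infected) = 2.414 / 837.7 = 0.0028817
Fold change = 0.0028817 / 0.024614 = 0.1171
log2(0.1171) = -3.0945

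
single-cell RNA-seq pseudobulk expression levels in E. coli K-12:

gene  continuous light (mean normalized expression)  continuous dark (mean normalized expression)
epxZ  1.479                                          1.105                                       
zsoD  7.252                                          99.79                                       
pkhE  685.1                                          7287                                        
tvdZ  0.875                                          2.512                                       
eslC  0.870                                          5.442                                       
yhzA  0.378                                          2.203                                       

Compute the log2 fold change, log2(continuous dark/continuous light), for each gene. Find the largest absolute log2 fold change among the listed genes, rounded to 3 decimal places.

log2(1.105/1.479) = -0.421  (epxZ)
log2(99.79/7.252) = 3.782  (zsoD)
log2(7287/685.1) = 3.411  (pkhE)
log2(2.512/0.875) = 1.521  (tvdZ)
log2(5.442/0.870) = 2.645  (eslC)
log2(2.203/0.378) = 2.543  (yhzA)
The largest magnitude belongs to zsoD.

3.782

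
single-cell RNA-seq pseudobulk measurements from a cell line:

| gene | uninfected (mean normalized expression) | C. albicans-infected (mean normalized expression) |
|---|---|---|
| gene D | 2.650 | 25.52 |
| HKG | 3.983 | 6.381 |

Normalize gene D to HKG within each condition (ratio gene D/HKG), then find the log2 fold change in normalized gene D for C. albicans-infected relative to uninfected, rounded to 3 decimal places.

2.588

gene D/HKG (uninfected) = 2.650 / 3.983 = 0.66533
gene D/HKG (C. albicans-infected) = 25.52 / 6.381 = 3.9994
Fold change = 3.9994 / 0.66533 = 6.0111
log2(6.0111) = 2.5876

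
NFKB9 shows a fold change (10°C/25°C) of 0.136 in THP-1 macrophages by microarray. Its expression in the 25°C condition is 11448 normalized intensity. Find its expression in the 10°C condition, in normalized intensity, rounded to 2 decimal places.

10°C expression = 11448 × 0.136 = 1556.93

1556.93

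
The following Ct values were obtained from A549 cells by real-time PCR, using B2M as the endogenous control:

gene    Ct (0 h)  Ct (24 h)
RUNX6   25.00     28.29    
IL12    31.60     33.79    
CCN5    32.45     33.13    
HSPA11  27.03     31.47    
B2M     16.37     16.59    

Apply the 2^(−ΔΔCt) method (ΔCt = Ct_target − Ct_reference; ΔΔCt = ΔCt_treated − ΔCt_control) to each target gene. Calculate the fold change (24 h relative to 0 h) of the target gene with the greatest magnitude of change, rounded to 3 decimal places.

RUNX6: ΔΔCt = (28.29−16.59) − (25.00−16.37) = 11.70 − 8.63 = 3.07; fold change = 2^-3.07 = 0.119
IL12: ΔΔCt = (33.79−16.59) − (31.60−16.37) = 17.20 − 15.23 = 1.97; fold change = 2^-1.97 = 0.255
CCN5: ΔΔCt = (33.13−16.59) − (32.45−16.37) = 16.54 − 16.08 = 0.46; fold change = 2^-0.46 = 0.727
HSPA11: ΔΔCt = (31.47−16.59) − (27.03−16.37) = 14.88 − 10.66 = 4.22; fold change = 2^-4.22 = 0.054
HSPA11 has the largest |ΔΔCt| = 4.22.

0.054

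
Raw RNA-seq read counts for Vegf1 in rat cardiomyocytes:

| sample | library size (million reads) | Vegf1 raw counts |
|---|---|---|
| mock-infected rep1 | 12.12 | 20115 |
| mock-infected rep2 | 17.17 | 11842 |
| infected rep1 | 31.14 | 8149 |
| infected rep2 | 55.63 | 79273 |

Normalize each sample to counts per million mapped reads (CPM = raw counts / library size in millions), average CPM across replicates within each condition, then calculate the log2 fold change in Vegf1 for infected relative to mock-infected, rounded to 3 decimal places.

-0.478

CPM(mock-infected rep1) = 20115 / 12.12 = 1659.6535
CPM(mock-infected rep2) = 11842 / 17.17 = 689.6913
CPM(infected rep1) = 8149 / 31.14 = 261.6891
CPM(infected rep2) = 79273 / 55.63 = 1425.0045
mean CPM(mock-infected) = 1174.6724; mean CPM(infected) = 843.3468
Fold change = 843.3468 / 1174.6724 = 0.71794
log2(0.71794) = -0.4781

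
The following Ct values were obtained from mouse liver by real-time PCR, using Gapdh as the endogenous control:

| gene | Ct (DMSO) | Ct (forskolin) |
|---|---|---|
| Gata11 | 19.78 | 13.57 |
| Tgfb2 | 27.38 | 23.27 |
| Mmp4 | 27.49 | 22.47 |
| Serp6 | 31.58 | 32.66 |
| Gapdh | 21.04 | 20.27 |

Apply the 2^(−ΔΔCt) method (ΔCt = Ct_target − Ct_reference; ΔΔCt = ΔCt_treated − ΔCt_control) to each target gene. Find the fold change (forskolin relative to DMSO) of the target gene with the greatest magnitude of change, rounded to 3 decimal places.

Gata11: ΔΔCt = (13.57−20.27) − (19.78−21.04) = -6.70 − (-1.26) = -5.44; fold change = 2^5.44 = 43.411
Tgfb2: ΔΔCt = (23.27−20.27) − (27.38−21.04) = 3.00 − 6.34 = -3.34; fold change = 2^3.34 = 10.126
Mmp4: ΔΔCt = (22.47−20.27) − (27.49−21.04) = 2.20 − 6.45 = -4.25; fold change = 2^4.25 = 19.027
Serp6: ΔΔCt = (32.66−20.27) − (31.58−21.04) = 12.39 − 10.54 = 1.85; fold change = 2^-1.85 = 0.277
Gata11 has the largest |ΔΔCt| = 5.44.

43.411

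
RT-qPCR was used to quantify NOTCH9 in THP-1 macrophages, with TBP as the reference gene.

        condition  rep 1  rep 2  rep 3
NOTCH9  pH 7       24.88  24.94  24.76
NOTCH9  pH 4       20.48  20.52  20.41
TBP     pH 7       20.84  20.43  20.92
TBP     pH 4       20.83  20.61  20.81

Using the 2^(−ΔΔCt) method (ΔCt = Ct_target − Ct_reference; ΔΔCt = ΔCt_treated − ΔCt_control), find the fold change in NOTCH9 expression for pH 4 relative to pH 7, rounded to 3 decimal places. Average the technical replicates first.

21.259

Mean Ct: NOTCH9 pH 7 24.860; NOTCH9 pH 4 20.470; TBP pH 7 20.730; TBP pH 4 20.750
ΔCt(pH 7) = 24.860 − 20.730 = 4.130
ΔCt(pH 4) = 20.470 − 20.750 = -0.280
ΔΔCt = -0.280 − 4.130 = -4.410
Fold change = 2^(−(-4.410)) = 2^4.410 = 21.2590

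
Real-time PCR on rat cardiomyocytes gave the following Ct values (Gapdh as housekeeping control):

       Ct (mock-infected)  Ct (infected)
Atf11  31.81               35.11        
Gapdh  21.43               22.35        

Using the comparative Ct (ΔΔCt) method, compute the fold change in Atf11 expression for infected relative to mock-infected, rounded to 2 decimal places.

0.19

ΔCt(mock-infected) = 31.810 − 21.430 = 10.380
ΔCt(infected) = 35.110 − 22.350 = 12.760
ΔΔCt = 12.760 − 10.380 = 2.380
Fold change = 2^(−2.380) = 0.192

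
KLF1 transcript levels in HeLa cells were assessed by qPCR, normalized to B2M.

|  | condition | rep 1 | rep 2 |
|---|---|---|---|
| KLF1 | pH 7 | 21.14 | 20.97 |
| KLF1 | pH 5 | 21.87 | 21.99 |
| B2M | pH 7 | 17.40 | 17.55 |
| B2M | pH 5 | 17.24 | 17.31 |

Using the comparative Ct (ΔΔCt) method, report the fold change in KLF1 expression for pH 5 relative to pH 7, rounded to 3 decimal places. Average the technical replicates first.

0.475

Mean Ct: KLF1 pH 7 21.055; KLF1 pH 5 21.930; B2M pH 7 17.475; B2M pH 5 17.275
ΔCt(pH 7) = 21.055 − 17.475 = 3.580
ΔCt(pH 5) = 21.930 − 17.275 = 4.655
ΔΔCt = 4.655 − 3.580 = 1.075
Fold change = 2^(−1.075) = 0.4747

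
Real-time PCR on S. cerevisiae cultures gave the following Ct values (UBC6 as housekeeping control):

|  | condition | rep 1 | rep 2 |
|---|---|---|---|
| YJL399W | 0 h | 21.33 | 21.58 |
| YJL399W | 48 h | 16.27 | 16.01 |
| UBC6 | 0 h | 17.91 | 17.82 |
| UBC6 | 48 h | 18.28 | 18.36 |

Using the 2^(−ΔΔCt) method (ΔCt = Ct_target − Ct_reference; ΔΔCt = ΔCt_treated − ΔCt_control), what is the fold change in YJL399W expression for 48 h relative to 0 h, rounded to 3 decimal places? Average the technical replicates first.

54.569

Mean Ct: YJL399W 0 h 21.455; YJL399W 48 h 16.140; UBC6 0 h 17.865; UBC6 48 h 18.320
ΔCt(0 h) = 21.455 − 17.865 = 3.590
ΔCt(48 h) = 16.140 − 18.320 = -2.180
ΔΔCt = -2.180 − 3.590 = -5.770
Fold change = 2^(−(-5.770)) = 2^5.770 = 54.5686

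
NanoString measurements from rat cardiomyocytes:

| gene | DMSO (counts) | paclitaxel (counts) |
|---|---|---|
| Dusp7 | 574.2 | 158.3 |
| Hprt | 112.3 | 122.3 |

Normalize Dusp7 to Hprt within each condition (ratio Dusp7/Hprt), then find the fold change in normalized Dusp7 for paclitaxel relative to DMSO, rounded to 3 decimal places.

Dusp7/Hprt (DMSO) = 574.2 / 112.3 = 5.1131
Dusp7/Hprt (paclitaxel) = 158.3 / 122.3 = 1.2944
Fold change = 1.2944 / 5.1131 = 0.2531

0.253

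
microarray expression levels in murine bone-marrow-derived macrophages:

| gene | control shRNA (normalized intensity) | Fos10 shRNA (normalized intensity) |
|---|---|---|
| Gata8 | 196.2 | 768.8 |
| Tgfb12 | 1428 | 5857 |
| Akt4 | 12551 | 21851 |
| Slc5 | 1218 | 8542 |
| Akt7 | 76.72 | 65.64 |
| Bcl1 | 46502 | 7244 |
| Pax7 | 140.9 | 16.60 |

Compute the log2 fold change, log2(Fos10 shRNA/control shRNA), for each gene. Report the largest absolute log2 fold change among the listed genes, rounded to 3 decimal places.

3.085

log2(768.8/196.2) = 1.970  (Gata8)
log2(5857/1428) = 2.036  (Tgfb12)
log2(21851/12551) = 0.800  (Akt4)
log2(8542/1218) = 2.810  (Slc5)
log2(65.64/76.72) = -0.225  (Akt7)
log2(7244/46502) = -2.682  (Bcl1)
log2(16.60/140.9) = -3.085  (Pax7)
The largest magnitude belongs to Pax7.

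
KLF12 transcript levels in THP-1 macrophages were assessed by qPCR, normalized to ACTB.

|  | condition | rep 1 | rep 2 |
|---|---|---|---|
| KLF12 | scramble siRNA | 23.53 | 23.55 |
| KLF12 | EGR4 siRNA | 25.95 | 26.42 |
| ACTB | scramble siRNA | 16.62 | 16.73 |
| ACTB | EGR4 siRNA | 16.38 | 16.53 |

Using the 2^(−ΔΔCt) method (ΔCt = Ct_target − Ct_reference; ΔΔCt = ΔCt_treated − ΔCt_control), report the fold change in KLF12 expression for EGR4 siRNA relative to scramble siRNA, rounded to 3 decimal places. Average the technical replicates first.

Mean Ct: KLF12 scramble siRNA 23.540; KLF12 EGR4 siRNA 26.185; ACTB scramble siRNA 16.675; ACTB EGR4 siRNA 16.455
ΔCt(scramble siRNA) = 23.540 − 16.675 = 6.865
ΔCt(EGR4 siRNA) = 26.185 − 16.455 = 9.730
ΔΔCt = 9.730 − 6.865 = 2.865
Fold change = 2^(−2.865) = 0.1373

0.137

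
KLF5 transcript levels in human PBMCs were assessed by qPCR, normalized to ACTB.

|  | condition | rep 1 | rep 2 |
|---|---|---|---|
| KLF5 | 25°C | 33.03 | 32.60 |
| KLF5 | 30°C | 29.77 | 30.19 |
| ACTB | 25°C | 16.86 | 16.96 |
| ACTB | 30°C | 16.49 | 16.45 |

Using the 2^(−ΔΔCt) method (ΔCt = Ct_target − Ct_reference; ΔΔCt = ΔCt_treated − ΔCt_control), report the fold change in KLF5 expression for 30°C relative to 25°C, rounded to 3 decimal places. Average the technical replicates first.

5.260

Mean Ct: KLF5 25°C 32.815; KLF5 30°C 29.980; ACTB 25°C 16.910; ACTB 30°C 16.470
ΔCt(25°C) = 32.815 − 16.910 = 15.905
ΔCt(30°C) = 29.980 − 16.470 = 13.510
ΔΔCt = 13.510 − 15.905 = -2.395
Fold change = 2^(−(-2.395)) = 2^2.395 = 5.2598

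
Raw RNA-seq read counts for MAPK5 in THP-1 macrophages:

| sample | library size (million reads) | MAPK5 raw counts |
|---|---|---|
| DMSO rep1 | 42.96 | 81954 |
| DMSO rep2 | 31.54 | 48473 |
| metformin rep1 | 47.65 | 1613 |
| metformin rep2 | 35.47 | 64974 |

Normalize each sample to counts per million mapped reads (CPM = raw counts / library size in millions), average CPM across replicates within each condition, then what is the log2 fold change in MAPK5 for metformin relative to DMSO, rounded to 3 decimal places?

CPM(DMSO rep1) = 81954 / 42.96 = 1907.6816
CPM(DMSO rep2) = 48473 / 31.54 = 1536.8738
CPM(metformin rep1) = 1613 / 47.65 = 33.8510
CPM(metformin rep2) = 64974 / 35.47 = 1831.8015
mean CPM(DMSO) = 1722.2777; mean CPM(metformin) = 932.8263
Fold change = 932.8263 / 1722.2777 = 0.54162
log2(0.54162) = -0.8846

-0.885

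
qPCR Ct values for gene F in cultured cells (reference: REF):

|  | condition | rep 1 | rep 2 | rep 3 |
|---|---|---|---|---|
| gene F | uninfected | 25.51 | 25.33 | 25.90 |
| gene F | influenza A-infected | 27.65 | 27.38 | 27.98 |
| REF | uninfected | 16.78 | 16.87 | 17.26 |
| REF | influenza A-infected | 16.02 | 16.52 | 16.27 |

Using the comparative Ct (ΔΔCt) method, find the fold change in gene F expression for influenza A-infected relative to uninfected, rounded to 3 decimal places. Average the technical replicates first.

0.145

Mean Ct: gene F uninfected 25.580; gene F influenza A-infected 27.670; REF uninfected 16.970; REF influenza A-infected 16.270
ΔCt(uninfected) = 25.580 − 16.970 = 8.610
ΔCt(influenza A-infected) = 27.670 − 16.270 = 11.400
ΔΔCt = 11.400 − 8.610 = 2.790
Fold change = 2^(−2.790) = 0.1446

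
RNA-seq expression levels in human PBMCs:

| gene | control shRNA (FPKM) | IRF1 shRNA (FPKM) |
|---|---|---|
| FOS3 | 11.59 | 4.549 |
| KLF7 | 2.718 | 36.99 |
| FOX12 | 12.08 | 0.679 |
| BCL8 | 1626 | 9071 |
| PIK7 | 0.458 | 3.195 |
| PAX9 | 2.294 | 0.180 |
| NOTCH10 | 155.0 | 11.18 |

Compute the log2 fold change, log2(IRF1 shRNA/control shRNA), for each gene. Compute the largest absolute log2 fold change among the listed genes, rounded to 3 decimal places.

log2(4.549/11.59) = -1.349  (FOS3)
log2(36.99/2.718) = 3.767  (KLF7)
log2(0.679/12.08) = -4.153  (FOX12)
log2(9071/1626) = 2.480  (BCL8)
log2(3.195/0.458) = 2.802  (PIK7)
log2(0.180/2.294) = -3.672  (PAX9)
log2(11.18/155.0) = -3.793  (NOTCH10)
The largest magnitude belongs to FOX12.

4.153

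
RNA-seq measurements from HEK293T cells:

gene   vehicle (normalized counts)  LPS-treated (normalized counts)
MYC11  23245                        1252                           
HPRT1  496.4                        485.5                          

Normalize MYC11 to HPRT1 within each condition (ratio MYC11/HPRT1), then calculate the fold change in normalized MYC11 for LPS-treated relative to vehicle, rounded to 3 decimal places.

0.055

MYC11/HPRT1 (vehicle) = 23245 / 496.4 = 46.827
MYC11/HPRT1 (LPS-treated) = 1252 / 485.5 = 2.5788
Fold change = 2.5788 / 46.827 = 0.0551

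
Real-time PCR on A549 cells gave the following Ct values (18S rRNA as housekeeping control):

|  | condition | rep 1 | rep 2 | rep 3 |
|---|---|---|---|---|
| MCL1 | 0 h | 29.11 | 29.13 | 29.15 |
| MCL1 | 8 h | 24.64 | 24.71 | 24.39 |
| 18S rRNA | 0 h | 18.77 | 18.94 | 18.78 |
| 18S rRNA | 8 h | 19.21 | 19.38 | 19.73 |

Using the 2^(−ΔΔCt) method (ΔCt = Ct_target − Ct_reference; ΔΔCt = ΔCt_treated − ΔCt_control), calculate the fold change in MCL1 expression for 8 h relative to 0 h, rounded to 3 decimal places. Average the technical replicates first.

35.753

Mean Ct: MCL1 0 h 29.130; MCL1 8 h 24.580; 18S rRNA 0 h 18.830; 18S rRNA 8 h 19.440
ΔCt(0 h) = 29.130 − 18.830 = 10.300
ΔCt(8 h) = 24.580 − 19.440 = 5.140
ΔΔCt = 5.140 − 10.300 = -5.160
Fold change = 2^(−(-5.160)) = 2^5.160 = 35.7532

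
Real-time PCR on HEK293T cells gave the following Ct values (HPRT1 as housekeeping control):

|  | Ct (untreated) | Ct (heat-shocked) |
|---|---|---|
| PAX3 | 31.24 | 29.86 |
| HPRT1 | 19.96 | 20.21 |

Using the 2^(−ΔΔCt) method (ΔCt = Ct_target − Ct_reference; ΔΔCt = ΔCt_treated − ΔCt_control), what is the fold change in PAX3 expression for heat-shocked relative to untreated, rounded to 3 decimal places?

ΔCt(untreated) = 31.240 − 19.960 = 11.280
ΔCt(heat-shocked) = 29.860 − 20.210 = 9.650
ΔΔCt = 9.650 − 11.280 = -1.630
Fold change = 2^(−(-1.630)) = 2^1.630 = 3.0951

3.095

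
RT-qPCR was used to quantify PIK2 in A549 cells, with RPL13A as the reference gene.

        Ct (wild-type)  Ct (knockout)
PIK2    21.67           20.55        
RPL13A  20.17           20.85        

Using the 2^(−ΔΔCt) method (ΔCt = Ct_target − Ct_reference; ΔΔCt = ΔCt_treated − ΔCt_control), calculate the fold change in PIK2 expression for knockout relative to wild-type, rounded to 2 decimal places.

3.48

ΔCt(wild-type) = 21.670 − 20.170 = 1.500
ΔCt(knockout) = 20.550 − 20.850 = -0.300
ΔΔCt = -0.300 − 1.500 = -1.800
Fold change = 2^(−(-1.800)) = 2^1.800 = 3.482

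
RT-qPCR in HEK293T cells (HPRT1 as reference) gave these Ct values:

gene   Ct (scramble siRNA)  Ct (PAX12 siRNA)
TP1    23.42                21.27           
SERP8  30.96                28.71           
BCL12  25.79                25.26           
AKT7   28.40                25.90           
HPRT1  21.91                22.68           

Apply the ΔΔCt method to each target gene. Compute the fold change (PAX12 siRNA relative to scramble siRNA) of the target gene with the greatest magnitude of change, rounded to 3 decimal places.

9.646

TP1: ΔΔCt = (21.27−22.68) − (23.42−21.91) = -1.41 − 1.51 = -2.92; fold change = 2^2.92 = 7.568
SERP8: ΔΔCt = (28.71−22.68) − (30.96−21.91) = 6.03 − 9.05 = -3.02; fold change = 2^3.02 = 8.112
BCL12: ΔΔCt = (25.26−22.68) − (25.79−21.91) = 2.58 − 3.88 = -1.30; fold change = 2^1.30 = 2.462
AKT7: ΔΔCt = (25.90−22.68) − (28.40−21.91) = 3.22 − 6.49 = -3.27; fold change = 2^3.27 = 9.646
AKT7 has the largest |ΔΔCt| = 3.27.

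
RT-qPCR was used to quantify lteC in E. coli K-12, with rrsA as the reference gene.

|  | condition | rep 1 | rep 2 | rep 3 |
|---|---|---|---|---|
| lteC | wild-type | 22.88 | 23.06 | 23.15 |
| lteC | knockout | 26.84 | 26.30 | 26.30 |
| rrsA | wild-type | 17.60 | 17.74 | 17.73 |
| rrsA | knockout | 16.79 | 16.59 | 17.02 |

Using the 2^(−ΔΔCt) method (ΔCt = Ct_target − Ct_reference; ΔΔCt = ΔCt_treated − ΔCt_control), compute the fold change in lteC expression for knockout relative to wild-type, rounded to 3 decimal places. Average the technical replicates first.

Mean Ct: lteC wild-type 23.030; lteC knockout 26.480; rrsA wild-type 17.690; rrsA knockout 16.800
ΔCt(wild-type) = 23.030 − 17.690 = 5.340
ΔCt(knockout) = 26.480 − 16.800 = 9.680
ΔΔCt = 9.680 − 5.340 = 4.340
Fold change = 2^(−4.340) = 0.0494

0.049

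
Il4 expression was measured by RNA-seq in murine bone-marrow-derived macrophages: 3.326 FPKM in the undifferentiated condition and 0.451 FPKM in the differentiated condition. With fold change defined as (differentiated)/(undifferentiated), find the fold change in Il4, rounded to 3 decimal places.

0.136

Fold change = 0.451 / 3.326 = 0.1356
Il4 is downregulated.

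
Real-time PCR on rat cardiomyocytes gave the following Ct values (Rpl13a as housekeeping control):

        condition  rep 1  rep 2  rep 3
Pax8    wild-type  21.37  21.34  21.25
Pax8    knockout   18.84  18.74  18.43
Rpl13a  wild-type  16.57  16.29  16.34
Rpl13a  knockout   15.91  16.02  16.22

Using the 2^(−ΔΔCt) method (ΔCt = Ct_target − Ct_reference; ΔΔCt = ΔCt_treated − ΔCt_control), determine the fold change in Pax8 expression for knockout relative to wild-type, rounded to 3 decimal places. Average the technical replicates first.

Mean Ct: Pax8 wild-type 21.320; Pax8 knockout 18.670; Rpl13a wild-type 16.400; Rpl13a knockout 16.050
ΔCt(wild-type) = 21.320 − 16.400 = 4.920
ΔCt(knockout) = 18.670 − 16.050 = 2.620
ΔΔCt = 2.620 − 4.920 = -2.300
Fold change = 2^(−(-2.300)) = 2^2.300 = 4.9246

4.925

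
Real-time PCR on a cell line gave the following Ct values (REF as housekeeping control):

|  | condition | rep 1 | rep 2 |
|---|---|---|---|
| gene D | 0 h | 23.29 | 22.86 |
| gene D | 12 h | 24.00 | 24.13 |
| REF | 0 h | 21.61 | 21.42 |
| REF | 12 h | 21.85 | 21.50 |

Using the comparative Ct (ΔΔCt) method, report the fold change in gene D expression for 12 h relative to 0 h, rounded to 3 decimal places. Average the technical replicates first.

Mean Ct: gene D 0 h 23.075; gene D 12 h 24.065; REF 0 h 21.515; REF 12 h 21.675
ΔCt(0 h) = 23.075 − 21.515 = 1.560
ΔCt(12 h) = 24.065 − 21.675 = 2.390
ΔΔCt = 2.390 − 1.560 = 0.830
Fold change = 2^(−0.830) = 0.5625

0.563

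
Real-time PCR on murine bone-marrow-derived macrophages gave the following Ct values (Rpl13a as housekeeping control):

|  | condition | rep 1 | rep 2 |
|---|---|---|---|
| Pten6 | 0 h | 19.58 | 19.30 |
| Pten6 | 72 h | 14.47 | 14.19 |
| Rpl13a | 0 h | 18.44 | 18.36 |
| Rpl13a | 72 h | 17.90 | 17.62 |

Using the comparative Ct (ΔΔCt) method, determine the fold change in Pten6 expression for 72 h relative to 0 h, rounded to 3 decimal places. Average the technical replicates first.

Mean Ct: Pten6 0 h 19.440; Pten6 72 h 14.330; Rpl13a 0 h 18.400; Rpl13a 72 h 17.760
ΔCt(0 h) = 19.440 − 18.400 = 1.040
ΔCt(72 h) = 14.330 − 17.760 = -3.430
ΔΔCt = -3.430 − 1.040 = -4.470
Fold change = 2^(−(-4.470)) = 2^4.470 = 22.1618

22.162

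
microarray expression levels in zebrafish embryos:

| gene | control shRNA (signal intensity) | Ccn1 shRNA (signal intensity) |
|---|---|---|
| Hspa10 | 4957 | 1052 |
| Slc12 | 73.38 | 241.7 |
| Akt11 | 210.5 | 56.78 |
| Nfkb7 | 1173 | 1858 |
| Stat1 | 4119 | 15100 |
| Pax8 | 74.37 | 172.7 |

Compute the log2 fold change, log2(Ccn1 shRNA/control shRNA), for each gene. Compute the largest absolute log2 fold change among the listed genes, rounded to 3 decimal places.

log2(1052/4957) = -2.236  (Hspa10)
log2(241.7/73.38) = 1.720  (Slc12)
log2(56.78/210.5) = -1.890  (Akt11)
log2(1858/1173) = 0.664  (Nfkb7)
log2(15100/4119) = 1.874  (Stat1)
log2(172.7/74.37) = 1.215  (Pax8)
The largest magnitude belongs to Hspa10.

2.236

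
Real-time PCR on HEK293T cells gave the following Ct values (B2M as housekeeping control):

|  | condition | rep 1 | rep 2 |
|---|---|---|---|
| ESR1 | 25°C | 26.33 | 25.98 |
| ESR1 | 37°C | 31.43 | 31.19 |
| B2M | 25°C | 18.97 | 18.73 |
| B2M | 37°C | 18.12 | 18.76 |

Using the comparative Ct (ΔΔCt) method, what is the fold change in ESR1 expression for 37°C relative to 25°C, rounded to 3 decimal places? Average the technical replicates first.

0.021

Mean Ct: ESR1 25°C 26.155; ESR1 37°C 31.310; B2M 25°C 18.850; B2M 37°C 18.440
ΔCt(25°C) = 26.155 − 18.850 = 7.305
ΔCt(37°C) = 31.310 − 18.440 = 12.870
ΔΔCt = 12.870 − 7.305 = 5.565
Fold change = 2^(−5.565) = 0.0211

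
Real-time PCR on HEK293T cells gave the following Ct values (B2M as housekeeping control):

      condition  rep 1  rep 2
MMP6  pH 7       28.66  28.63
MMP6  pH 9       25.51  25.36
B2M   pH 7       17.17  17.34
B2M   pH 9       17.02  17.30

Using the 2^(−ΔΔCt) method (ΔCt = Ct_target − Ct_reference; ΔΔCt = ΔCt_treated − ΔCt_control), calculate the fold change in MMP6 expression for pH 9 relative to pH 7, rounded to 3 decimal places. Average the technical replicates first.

8.664

Mean Ct: MMP6 pH 7 28.645; MMP6 pH 9 25.435; B2M pH 7 17.255; B2M pH 9 17.160
ΔCt(pH 7) = 28.645 − 17.255 = 11.390
ΔCt(pH 9) = 25.435 − 17.160 = 8.275
ΔΔCt = 8.275 − 11.390 = -3.115
Fold change = 2^(−(-3.115)) = 2^3.115 = 8.6638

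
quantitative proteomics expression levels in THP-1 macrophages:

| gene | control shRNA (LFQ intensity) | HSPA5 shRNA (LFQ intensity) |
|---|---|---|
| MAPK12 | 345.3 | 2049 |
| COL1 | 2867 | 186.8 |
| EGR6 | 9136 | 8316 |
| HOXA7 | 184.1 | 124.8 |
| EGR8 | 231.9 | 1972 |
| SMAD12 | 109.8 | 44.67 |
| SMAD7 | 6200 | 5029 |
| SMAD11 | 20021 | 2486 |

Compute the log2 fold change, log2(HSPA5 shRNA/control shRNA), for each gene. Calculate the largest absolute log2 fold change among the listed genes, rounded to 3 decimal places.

log2(2049/345.3) = 2.569  (MAPK12)
log2(186.8/2867) = -3.940  (COL1)
log2(8316/9136) = -0.136  (EGR6)
log2(124.8/184.1) = -0.561  (HOXA7)
log2(1972/231.9) = 3.088  (EGR8)
log2(44.67/109.8) = -1.297  (SMAD12)
log2(5029/6200) = -0.302  (SMAD7)
log2(2486/20021) = -3.010  (SMAD11)
The largest magnitude belongs to COL1.

3.940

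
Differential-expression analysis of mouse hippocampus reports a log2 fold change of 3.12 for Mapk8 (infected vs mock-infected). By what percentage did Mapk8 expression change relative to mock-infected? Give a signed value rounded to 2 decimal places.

769.39%

Fold change = 2^(3.12) = 8.6939
Percent change = (FC − 1) × 100% = (8.6939 − 1) × 100 = 769.39%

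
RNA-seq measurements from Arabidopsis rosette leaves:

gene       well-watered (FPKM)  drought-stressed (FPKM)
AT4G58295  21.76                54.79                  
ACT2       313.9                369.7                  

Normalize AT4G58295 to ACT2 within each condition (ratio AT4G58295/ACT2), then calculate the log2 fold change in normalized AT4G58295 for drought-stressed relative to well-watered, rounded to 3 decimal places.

AT4G58295/ACT2 (well-watered) = 21.76 / 313.9 = 0.069321
AT4G58295/ACT2 (drought-stressed) = 54.79 / 369.7 = 0.1482
Fold change = 0.1482 / 0.069321 = 2.1379
log2(2.1379) = 1.0962

1.096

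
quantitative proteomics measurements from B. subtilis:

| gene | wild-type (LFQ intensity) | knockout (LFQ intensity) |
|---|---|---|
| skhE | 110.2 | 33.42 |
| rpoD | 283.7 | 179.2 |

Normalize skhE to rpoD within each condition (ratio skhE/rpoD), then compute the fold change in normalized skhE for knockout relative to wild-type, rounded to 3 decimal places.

0.480

skhE/rpoD (wild-type) = 110.2 / 283.7 = 0.38844
skhE/rpoD (knockout) = 33.42 / 179.2 = 0.1865
Fold change = 0.1865 / 0.38844 = 0.4801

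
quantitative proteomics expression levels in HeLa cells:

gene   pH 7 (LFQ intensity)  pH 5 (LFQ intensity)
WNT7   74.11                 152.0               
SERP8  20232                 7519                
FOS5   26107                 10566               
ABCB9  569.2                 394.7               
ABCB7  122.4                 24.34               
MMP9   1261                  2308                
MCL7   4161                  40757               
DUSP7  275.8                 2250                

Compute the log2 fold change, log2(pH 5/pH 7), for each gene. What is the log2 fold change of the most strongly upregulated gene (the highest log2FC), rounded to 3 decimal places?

3.292

log2(152.0/74.11) = 1.036  (WNT7)
log2(7519/20232) = -1.428  (SERP8)
log2(10566/26107) = -1.305  (FOS5)
log2(394.7/569.2) = -0.528  (ABCB9)
log2(24.34/122.4) = -2.330  (ABCB7)
log2(2308/1261) = 0.872  (MMP9)
log2(40757/4161) = 3.292  (MCL7)
log2(2250/275.8) = 3.028  (DUSP7)
MCL7 is most strongly upregulated.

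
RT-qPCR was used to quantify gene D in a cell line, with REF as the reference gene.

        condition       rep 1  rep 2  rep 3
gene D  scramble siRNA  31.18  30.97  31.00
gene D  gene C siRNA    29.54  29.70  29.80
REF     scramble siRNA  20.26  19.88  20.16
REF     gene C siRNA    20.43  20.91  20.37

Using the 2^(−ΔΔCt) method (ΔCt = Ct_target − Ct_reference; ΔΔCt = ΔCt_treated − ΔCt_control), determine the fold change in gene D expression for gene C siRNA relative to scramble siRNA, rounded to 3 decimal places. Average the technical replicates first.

Mean Ct: gene D scramble siRNA 31.050; gene D gene C siRNA 29.680; REF scramble siRNA 20.100; REF gene C siRNA 20.570
ΔCt(scramble siRNA) = 31.050 − 20.100 = 10.950
ΔCt(gene C siRNA) = 29.680 − 20.570 = 9.110
ΔΔCt = 9.110 − 10.950 = -1.840
Fold change = 2^(−(-1.840)) = 2^1.840 = 3.5801

3.580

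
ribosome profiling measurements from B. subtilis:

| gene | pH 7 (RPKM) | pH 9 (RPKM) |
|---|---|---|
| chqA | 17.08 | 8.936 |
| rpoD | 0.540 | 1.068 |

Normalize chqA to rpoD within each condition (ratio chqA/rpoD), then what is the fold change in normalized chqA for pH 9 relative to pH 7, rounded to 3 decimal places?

chqA/rpoD (pH 7) = 17.08 / 0.540 = 31.63
chqA/rpoD (pH 9) = 8.936 / 1.068 = 8.367
Fold change = 8.367 / 31.63 = 0.2645

0.265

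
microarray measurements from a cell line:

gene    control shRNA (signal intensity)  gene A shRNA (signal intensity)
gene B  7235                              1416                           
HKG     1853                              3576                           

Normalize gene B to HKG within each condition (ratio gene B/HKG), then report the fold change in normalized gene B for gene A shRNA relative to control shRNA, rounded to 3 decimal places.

0.101

gene B/HKG (control shRNA) = 7235 / 1853 = 3.9045
gene B/HKG (gene A shRNA) = 1416 / 3576 = 0.39597
Fold change = 0.39597 / 3.9045 = 0.1014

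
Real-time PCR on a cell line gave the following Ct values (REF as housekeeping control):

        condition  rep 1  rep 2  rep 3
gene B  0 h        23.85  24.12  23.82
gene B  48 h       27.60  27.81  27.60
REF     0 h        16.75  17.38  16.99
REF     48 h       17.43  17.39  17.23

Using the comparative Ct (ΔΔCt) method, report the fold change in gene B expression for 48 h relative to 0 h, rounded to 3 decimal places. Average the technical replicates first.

0.093

Mean Ct: gene B 0 h 23.930; gene B 48 h 27.670; REF 0 h 17.040; REF 48 h 17.350
ΔCt(0 h) = 23.930 − 17.040 = 6.890
ΔCt(48 h) = 27.670 − 17.350 = 10.320
ΔΔCt = 10.320 − 6.890 = 3.430
Fold change = 2^(−3.430) = 0.0928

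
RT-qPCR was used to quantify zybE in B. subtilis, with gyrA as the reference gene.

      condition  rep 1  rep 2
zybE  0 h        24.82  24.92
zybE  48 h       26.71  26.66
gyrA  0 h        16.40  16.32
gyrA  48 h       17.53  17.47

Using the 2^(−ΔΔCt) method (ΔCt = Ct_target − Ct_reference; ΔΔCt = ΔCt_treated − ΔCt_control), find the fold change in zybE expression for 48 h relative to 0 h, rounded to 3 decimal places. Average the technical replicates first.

0.626

Mean Ct: zybE 0 h 24.870; zybE 48 h 26.685; gyrA 0 h 16.360; gyrA 48 h 17.500
ΔCt(0 h) = 24.870 − 16.360 = 8.510
ΔCt(48 h) = 26.685 − 17.500 = 9.185
ΔΔCt = 9.185 − 8.510 = 0.675
Fold change = 2^(−0.675) = 0.6263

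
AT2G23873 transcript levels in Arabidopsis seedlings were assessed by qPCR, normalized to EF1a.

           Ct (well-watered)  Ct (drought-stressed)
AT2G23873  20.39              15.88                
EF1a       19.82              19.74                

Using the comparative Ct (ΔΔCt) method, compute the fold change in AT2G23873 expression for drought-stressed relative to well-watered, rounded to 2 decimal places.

21.56

ΔCt(well-watered) = 20.390 − 19.820 = 0.570
ΔCt(drought-stressed) = 15.880 − 19.740 = -3.860
ΔΔCt = -3.860 − 0.570 = -4.430
Fold change = 2^(−(-4.430)) = 2^4.430 = 21.556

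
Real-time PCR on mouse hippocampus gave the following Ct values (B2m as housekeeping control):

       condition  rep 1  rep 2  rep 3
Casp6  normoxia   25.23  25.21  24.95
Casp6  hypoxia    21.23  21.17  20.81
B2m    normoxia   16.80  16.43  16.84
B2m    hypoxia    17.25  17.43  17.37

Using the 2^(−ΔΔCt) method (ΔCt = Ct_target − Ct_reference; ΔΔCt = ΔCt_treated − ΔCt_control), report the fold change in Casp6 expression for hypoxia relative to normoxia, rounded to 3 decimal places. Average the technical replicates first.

Mean Ct: Casp6 normoxia 25.130; Casp6 hypoxia 21.070; B2m normoxia 16.690; B2m hypoxia 17.350
ΔCt(normoxia) = 25.130 − 16.690 = 8.440
ΔCt(hypoxia) = 21.070 − 17.350 = 3.720
ΔΔCt = 3.720 − 8.440 = -4.720
Fold change = 2^(−(-4.720)) = 2^4.720 = 26.3549

26.355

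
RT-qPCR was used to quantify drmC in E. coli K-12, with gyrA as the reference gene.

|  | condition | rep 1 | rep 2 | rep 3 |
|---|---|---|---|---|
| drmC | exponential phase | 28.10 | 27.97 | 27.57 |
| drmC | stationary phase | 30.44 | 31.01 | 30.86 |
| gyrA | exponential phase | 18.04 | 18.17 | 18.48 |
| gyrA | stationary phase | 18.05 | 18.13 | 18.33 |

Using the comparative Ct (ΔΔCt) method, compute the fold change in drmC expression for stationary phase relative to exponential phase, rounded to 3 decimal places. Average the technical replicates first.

Mean Ct: drmC exponential phase 27.880; drmC stationary phase 30.770; gyrA exponential phase 18.230; gyrA stationary phase 18.170
ΔCt(exponential phase) = 27.880 − 18.230 = 9.650
ΔCt(stationary phase) = 30.770 − 18.170 = 12.600
ΔΔCt = 12.600 − 9.650 = 2.950
Fold change = 2^(−2.950) = 0.1294

0.129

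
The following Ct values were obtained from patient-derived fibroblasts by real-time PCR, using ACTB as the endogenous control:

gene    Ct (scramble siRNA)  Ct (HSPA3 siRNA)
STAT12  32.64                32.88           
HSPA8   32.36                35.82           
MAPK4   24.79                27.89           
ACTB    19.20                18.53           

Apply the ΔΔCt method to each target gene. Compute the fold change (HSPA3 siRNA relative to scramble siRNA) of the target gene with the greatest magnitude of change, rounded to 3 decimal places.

0.057

STAT12: ΔΔCt = (32.88−18.53) − (32.64−19.20) = 14.35 − 13.44 = 0.91; fold change = 2^-0.91 = 0.532
HSPA8: ΔΔCt = (35.82−18.53) − (32.36−19.20) = 17.29 − 13.16 = 4.13; fold change = 2^-4.13 = 0.057
MAPK4: ΔΔCt = (27.89−18.53) − (24.79−19.20) = 9.36 − 5.59 = 3.77; fold change = 2^-3.77 = 0.073
HSPA8 has the largest |ΔΔCt| = 4.13.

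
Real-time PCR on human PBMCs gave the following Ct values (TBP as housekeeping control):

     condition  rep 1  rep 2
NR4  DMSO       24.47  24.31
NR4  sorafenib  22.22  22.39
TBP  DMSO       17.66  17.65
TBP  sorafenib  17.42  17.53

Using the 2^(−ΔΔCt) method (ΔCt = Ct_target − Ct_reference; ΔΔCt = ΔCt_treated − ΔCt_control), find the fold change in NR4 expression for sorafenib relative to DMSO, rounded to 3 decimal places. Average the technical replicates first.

Mean Ct: NR4 DMSO 24.390; NR4 sorafenib 22.305; TBP DMSO 17.655; TBP sorafenib 17.475
ΔCt(DMSO) = 24.390 − 17.655 = 6.735
ΔCt(sorafenib) = 22.305 − 17.475 = 4.830
ΔΔCt = 4.830 − 6.735 = -1.905
Fold change = 2^(−(-1.905)) = 2^1.905 = 3.7451

3.745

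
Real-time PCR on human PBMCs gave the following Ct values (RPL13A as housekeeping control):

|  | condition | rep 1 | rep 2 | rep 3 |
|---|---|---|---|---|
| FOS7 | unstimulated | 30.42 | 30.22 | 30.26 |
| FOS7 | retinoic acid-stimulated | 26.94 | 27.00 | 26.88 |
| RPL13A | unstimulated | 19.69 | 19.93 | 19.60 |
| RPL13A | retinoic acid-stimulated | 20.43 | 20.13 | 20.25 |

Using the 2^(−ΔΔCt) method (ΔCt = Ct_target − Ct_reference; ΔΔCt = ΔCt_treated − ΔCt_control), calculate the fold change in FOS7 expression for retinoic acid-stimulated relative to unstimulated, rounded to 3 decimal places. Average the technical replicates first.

14.825

Mean Ct: FOS7 unstimulated 30.300; FOS7 retinoic acid-stimulated 26.940; RPL13A unstimulated 19.740; RPL13A retinoic acid-stimulated 20.270
ΔCt(unstimulated) = 30.300 − 19.740 = 10.560
ΔCt(retinoic acid-stimulated) = 26.940 − 20.270 = 6.670
ΔΔCt = 6.670 − 10.560 = -3.890
Fold change = 2^(−(-3.890)) = 2^3.890 = 14.8254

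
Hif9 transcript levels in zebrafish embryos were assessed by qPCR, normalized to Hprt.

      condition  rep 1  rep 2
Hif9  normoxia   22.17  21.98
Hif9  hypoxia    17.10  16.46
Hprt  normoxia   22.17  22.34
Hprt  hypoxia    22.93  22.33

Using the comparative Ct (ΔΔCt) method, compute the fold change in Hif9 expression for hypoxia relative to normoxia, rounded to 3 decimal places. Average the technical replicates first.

Mean Ct: Hif9 normoxia 22.075; Hif9 hypoxia 16.780; Hprt normoxia 22.255; Hprt hypoxia 22.630
ΔCt(normoxia) = 22.075 − 22.255 = -0.180
ΔCt(hypoxia) = 16.780 − 22.630 = -5.850
ΔΔCt = -5.850 − (-0.180) = -5.670
Fold change = 2^(−(-5.670)) = 2^5.670 = 50.9143

50.914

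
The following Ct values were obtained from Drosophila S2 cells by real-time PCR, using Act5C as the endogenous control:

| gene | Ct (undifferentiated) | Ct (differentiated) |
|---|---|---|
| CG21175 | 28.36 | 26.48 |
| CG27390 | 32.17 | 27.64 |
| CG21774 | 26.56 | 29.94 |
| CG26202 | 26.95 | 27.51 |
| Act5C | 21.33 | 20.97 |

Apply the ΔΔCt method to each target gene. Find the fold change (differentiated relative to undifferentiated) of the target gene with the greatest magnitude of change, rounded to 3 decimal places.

CG21175: ΔΔCt = (26.48−20.97) − (28.36−21.33) = 5.51 − 7.03 = -1.52; fold change = 2^1.52 = 2.868
CG27390: ΔΔCt = (27.64−20.97) − (32.17−21.33) = 6.67 − 10.84 = -4.17; fold change = 2^4.17 = 18.001
CG21774: ΔΔCt = (29.94−20.97) − (26.56−21.33) = 8.97 − 5.23 = 3.74; fold change = 2^-3.74 = 0.075
CG26202: ΔΔCt = (27.51−20.97) − (26.95−21.33) = 6.54 − 5.62 = 0.92; fold change = 2^-0.92 = 0.529
CG27390 has the largest |ΔΔCt| = 4.17.

18.001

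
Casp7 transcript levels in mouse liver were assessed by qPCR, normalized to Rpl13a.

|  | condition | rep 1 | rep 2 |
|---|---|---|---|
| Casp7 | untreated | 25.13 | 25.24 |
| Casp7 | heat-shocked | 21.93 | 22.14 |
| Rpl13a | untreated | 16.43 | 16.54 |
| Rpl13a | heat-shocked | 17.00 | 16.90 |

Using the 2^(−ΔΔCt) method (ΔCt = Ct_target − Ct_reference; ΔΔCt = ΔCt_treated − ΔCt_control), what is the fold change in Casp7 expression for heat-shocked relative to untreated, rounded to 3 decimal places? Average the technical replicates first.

Mean Ct: Casp7 untreated 25.185; Casp7 heat-shocked 22.035; Rpl13a untreated 16.485; Rpl13a heat-shocked 16.950
ΔCt(untreated) = 25.185 − 16.485 = 8.700
ΔCt(heat-shocked) = 22.035 − 16.950 = 5.085
ΔΔCt = 5.085 − 8.700 = -3.615
Fold change = 2^(−(-3.615)) = 2^3.615 = 12.2525

12.252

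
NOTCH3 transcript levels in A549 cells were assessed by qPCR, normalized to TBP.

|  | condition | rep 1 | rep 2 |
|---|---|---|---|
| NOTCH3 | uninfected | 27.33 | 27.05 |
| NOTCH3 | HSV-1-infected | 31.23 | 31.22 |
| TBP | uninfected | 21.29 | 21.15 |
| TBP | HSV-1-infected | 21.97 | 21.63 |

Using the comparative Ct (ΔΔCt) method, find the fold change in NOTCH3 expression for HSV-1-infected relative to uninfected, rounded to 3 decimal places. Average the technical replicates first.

0.091

Mean Ct: NOTCH3 uninfected 27.190; NOTCH3 HSV-1-infected 31.225; TBP uninfected 21.220; TBP HSV-1-infected 21.800
ΔCt(uninfected) = 27.190 − 21.220 = 5.970
ΔCt(HSV-1-infected) = 31.225 − 21.800 = 9.425
ΔΔCt = 9.425 − 5.970 = 3.455
Fold change = 2^(−3.455) = 0.0912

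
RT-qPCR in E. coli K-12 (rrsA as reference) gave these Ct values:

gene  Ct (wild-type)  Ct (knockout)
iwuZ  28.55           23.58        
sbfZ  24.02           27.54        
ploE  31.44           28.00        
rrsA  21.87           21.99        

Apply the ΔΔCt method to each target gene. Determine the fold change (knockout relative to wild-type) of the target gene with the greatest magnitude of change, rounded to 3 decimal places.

34.060

iwuZ: ΔΔCt = (23.58−21.99) − (28.55−21.87) = 1.59 − 6.68 = -5.09; fold change = 2^5.09 = 34.060
sbfZ: ΔΔCt = (27.54−21.99) − (24.02−21.87) = 5.55 − 2.15 = 3.40; fold change = 2^-3.40 = 0.095
ploE: ΔΔCt = (28.00−21.99) − (31.44−21.87) = 6.01 − 9.57 = -3.56; fold change = 2^3.56 = 11.794
iwuZ has the largest |ΔΔCt| = 5.09.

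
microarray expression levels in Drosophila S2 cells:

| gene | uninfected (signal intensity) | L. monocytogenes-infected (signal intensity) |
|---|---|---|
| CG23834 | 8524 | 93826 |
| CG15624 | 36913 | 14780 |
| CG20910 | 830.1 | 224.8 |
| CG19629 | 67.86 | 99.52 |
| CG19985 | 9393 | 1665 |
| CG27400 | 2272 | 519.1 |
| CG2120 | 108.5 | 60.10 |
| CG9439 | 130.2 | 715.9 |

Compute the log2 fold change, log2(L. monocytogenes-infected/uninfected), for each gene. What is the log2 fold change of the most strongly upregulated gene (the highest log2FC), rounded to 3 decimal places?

log2(93826/8524) = 3.460  (CG23834)
log2(14780/36913) = -1.320  (CG15624)
log2(224.8/830.1) = -1.885  (CG20910)
log2(99.52/67.86) = 0.552  (CG19629)
log2(1665/9393) = -2.496  (CG19985)
log2(519.1/2272) = -2.130  (CG27400)
log2(60.10/108.5) = -0.852  (CG2120)
log2(715.9/130.2) = 2.459  (CG9439)
CG23834 is most strongly upregulated.

3.460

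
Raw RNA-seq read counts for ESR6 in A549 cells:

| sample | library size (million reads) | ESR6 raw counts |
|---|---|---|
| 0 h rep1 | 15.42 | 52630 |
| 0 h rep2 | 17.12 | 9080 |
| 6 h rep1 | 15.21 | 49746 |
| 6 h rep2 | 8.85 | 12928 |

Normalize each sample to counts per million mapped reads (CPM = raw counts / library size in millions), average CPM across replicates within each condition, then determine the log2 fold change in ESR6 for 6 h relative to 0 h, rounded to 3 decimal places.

0.263

CPM(0 h rep1) = 52630 / 15.42 = 3413.0999
CPM(0 h rep2) = 9080 / 17.12 = 530.3738
CPM(6 h rep1) = 49746 / 15.21 = 3270.6114
CPM(6 h rep2) = 12928 / 8.85 = 1460.7910
mean CPM(0 h) = 1971.7369; mean CPM(6 h) = 2365.7012
Fold change = 2365.7012 / 1971.7369 = 1.19981
log2(1.19981) = 0.2628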